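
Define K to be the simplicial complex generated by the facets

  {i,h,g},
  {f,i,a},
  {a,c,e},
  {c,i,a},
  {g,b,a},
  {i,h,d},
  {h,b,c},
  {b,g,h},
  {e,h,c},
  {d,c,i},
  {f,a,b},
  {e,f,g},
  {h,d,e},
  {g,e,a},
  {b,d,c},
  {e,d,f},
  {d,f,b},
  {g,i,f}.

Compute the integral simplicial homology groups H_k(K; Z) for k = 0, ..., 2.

We work with the vertex ordering a < b < c < d < e < f < g < h < i. The simplices of K, each written with vertices in increasing order, are:

  0-simplices (9): a, b, c, d, e, f, g, h, i
  1-simplices (27): ab, ac, ae, af, ag, ai, bc, bd, bf, bg, bh, cd, ce, ch, ci, de, df, dh, di, ef, eg, eh, fg, fi, gh, gi, hi
  2-simplices (18): abf, abg, ace, aci, aeg, afi, bcd, bch, bdf, bgh, cdi, ceh, def, deh, dhi, efg, fgi, ghi

so the chain groups are C_0 ≅ Z^9, C_1 ≅ Z^27, C_2 ≅ Z^18.

The boundary map ∂_1: C_1 → C_0 maps an edge to its endpoints' difference, ∂[p,q] = q − p. For instance
  ∂eg = g − e.
The resulting 9×27 matrix has rank 8, and its Smith normal form has invariant factors (1,1,1,1,1,1,1,1).

Boundary ∂_2: C_2 → C_1 sends each 2-simplex [p,q,r] to [q,r] − [p,r] + [p,q]. For instance
  ∂deh = eh − dh + de,
  ∂ace = ce − ae + ac.
The 27×18 boundary matrix has rank 18 and Smith normal form diag(1,1,1,1,1,1,1,1,1,1,1,1,1,1,1,1,1,2).

From H_k ≅ ker(∂_k) / im(∂_{k+1}) we obtain:

  H_0: rank C_0 − rank ∂_1 = 9 − 8 = 1, and the invariant factors of ∂_1 are all 1, so H_0 = Z.
  H_1: rank ker ∂_1 − rank ∂_2 = (27 − 8) − 18 = 1, and ∂_2 has invariant factor 2 > 1, so H_1 = Z ⊕ Z_2.
  H_2: rank ker ∂_2 − rank ∂_3 = (18 − 18) − 0 = 0, and there is no ∂_3, so H_2 = 0.

H_0 = Z,  H_1 = Z ⊕ Z_2,  H_2 = 0.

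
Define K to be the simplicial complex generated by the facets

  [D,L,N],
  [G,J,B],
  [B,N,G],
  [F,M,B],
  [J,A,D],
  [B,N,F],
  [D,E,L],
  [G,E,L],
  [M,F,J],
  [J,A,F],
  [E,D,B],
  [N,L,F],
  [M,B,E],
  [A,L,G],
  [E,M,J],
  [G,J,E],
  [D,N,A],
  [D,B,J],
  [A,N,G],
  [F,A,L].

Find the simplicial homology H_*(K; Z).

Order the vertices as A < B < D < E < F < G < J < L < M < N. Listing each simplex with vertices in this order, K has dimension 2 with simplices:

  0-simplices (10): A, B, D, E, F, G, J, L, M, N
  1-simplices (30): AD, AF, AG, AJ, AL, AN, BD, BE, BF, BG, BJ, BM, BN, DE, DJ, DL, DN, EG, EJ, EL, EM, FJ, FL, FM, FN, GJ, GL, GN, JM, LN
  2-simplices (20): ADJ, ADN, AFJ, AFL, AGL, AGN, BDE, BDJ, BEM, BFM, BFN, BGJ, BGN, DEL, DLN, EGJ, EGL, EJM, FJM, FLN

Hence C_0 ≅ Z^10, C_1 ≅ Z^30, C_2 ≅ Z^20.

∂_1: C_1 → C_0 sends each edge [p,q] (with p < q) to q − p.
The resulting 10×30 matrix has rank 9, and its Smith normal form has invariant factors (1,1,1,1,1,1,1,1,1).

The boundary map ∂_2: C_2 → C_1 acts by ∂[p,q,r] = [q,r] − [p,r] + [p,q]. For instance
  ∂BGJ = GJ − BJ + BG,
  ∂BDE = DE − BE + BD.
The resulting 30×20 matrix has rank 20, and its Smith normal form has invariant factors (1,1,1,1,1,1,1,1,1,1,1,1,1,1,1,1,1,1,1,2).

From H_k ≅ ker(∂_k) / im(∂_{k+1}) we obtain:

  H_0: rank C_0 − rank ∂_1 = 10 − 9 = 1, and the invariant factors of ∂_1 are all 1, so H_0 ≅ Z.
  H_1: rank ker ∂_1 − rank ∂_2 = (30 − 9) − 20 = 1, and ∂_2 has invariant factor 2 > 1, so H_1 ≅ Z ⊕ Z/2Z.
  H_2: rank ker ∂_2 − rank ∂_3 = (20 − 20) − 0 = 0, and there is no ∂_3, so H_2 ≅ 0.

H_0 ≅ Z,  H_1 ≅ Z ⊕ Z/2Z,  H_2 = 0.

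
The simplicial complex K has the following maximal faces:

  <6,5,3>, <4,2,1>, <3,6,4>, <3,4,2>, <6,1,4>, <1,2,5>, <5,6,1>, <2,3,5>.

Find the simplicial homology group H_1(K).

K has 6 vertices, 12 edges, 8 triangles.
rank ∂_1 = 5, rank ∂_2 = 7 ⇒ b_1 = 12 − 5 − 7 = 0; all invariant factors of ∂_2 are 1 so no torsion. So H_1 = 0.

H_1 = 0.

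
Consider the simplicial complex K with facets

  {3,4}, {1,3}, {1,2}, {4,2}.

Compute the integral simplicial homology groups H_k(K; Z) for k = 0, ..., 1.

K has 4 vertices, 4 edges.
rank ∂_0 = 0, rank ∂_1 = 3 ⇒ b_0 = 4 − 0 − 3 = 1; all invariant factors of ∂_1 are 1 so no torsion. So H_0 ≅ Z.
rank ∂_1 = 3, rank ∂_2 = 0 ⇒ b_1 = 4 − 3 − 0 = 1. So H_1 ≅ Z.

H_0 = Z,  H_1 = Z.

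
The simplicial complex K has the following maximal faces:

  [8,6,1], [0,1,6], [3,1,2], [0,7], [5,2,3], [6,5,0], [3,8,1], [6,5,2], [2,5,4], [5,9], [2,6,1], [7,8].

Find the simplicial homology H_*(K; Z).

H_0 = Z,  H_1 = Z,  H_2 = 0.

Fix the vertex order 0 < 1 < 2 < 3 < 4 < 5 < 6 < 7 < 8 < 9 and write every simplex with vertices in increasing order. Then dim K = 2 and the simplices of K are:

  0-simplices (10): [0], [1], [2], [3], [4], [5], [6], [7], [8], [9]
  1-simplices (19): [0,1], [0,5], [0,6], [0,7], [1,2], [1,3], [1,6], [1,8], [2,3], [2,4], [2,5], [2,6], [3,5], [3,8], [4,5], [5,6], [5,9], [6,8], [7,8]
  2-simplices (9): [0,1,6], [0,5,6], [1,2,3], [1,2,6], [1,3,8], [1,6,8], [2,3,5], [2,4,5], [2,5,6]

so the chain groups are C_0 ≅ Z^10, C_1 ≅ Z^19, C_2 ≅ Z^9.

∂_1: C_1 → C_0 sends each edge [p,q] (with p < q) to q − p. For instance
  ∂[3,5] = [5] − [3].
The 10×19 boundary matrix has rank 9 and Smith normal form diag(1,1,1,1,1,1,1,1,1).

∂_2: C_2 → C_1 sends each 2-simplex [p,q,r] to [q,r] − [p,r] + [p,q]. For instance
  ∂[1,2,3] = [2,3] − [1,3] + [1,2],
  ∂[2,3,5] = [3,5] − [2,5] + [2,3].
The resulting 19×9 matrix has rank 9, and its Smith normal form has invariant factors (1,1,1,1,1,1,1,1,1).

From H_k ≅ ker(∂_k) / im(∂_{k+1}) we obtain:

  H_0: rank C_0 − rank ∂_1 = 10 − 9 = 1, and the invariant factors of ∂_1 are all 1, so H_0 ≅ Z.
  H_1: rank ker ∂_1 − rank ∂_2 = (19 − 9) − 9 = 1, and the invariant factors of ∂_2 are all 1, so H_1 ≅ Z.
  H_2: rank ker ∂_2 − rank ∂_3 = (9 − 9) − 0 = 0, and there is no ∂_3, so H_2 ≅ 0.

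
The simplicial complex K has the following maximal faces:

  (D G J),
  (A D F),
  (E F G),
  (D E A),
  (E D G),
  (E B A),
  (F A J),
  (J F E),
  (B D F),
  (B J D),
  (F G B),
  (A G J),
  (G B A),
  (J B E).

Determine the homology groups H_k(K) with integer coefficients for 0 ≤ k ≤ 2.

H_0 = Z,  H_1 = Z^2,  H_2 = Z.

We work with the vertex ordering A < B < D < E < F < G < J. The simplices of K, each written with vertices in increasing order, are:

  0-simplices (7): A, B, D, E, F, G, J
  1-simplices (21): AB, AD, AE, AF, AG, AJ, BD, BE, BF, BG, BJ, DE, DF, DG, DJ, EF, EG, EJ, FG, FJ, GJ
  2-simplices (14): ABE, ABG, ADE, ADF, AFJ, AGJ, BDF, BDJ, BEJ, BFG, DEG, DGJ, EFG, EFJ

Hence C_0 ≅ Z^7, C_1 ≅ Z^21, C_2 ≅ Z^14.

The boundary map ∂_1: C_1 → C_0 maps an edge to its endpoints' difference, ∂[p,q] = q − p.
This gives a 7×21 integer matrix of rank 6; reducing to Smith normal form yields diagonal entries (1,1,1,1,1,1).

The boundary map ∂_2: C_2 → C_1 acts by ∂[p,q,r] = [q,r] − [p,r] + [p,q]. For instance
  ∂ADE = DE − AE + AD,
  ∂ABE = BE − AE + AB.
The resulting 21×14 matrix has rank 13, and its Smith normal form has invariant factors (1,1,1,1,1,1,1,1,1,1,1,1,1).

Reading off H_k = ker ∂_k / im ∂_{k+1}:

  H_0: rank C_0 − rank ∂_1 = 7 − 6 = 1, and the invariant factors of ∂_1 are all 1, so H_0 ≅ Z.
  H_1: rank ker ∂_1 − rank ∂_2 = (21 − 6) − 13 = 2, and the invariant factors of ∂_2 are all 1, so H_1 ≅ Z^2.
  H_2: rank ker ∂_2 − rank ∂_3 = (14 − 13) − 0 = 1, and there is no ∂_3, so H_2 ≅ Z.

(K is a triangulation of the torus T^2.)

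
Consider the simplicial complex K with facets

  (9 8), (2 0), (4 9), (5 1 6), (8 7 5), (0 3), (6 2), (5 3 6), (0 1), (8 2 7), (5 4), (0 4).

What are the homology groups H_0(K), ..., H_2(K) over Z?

H_0 = Z,  H_1 = Z^5,  H_2 = 0.

Order the vertices as 0 < 1 < 2 < 3 < 4 < 5 < 6 < 7 < 8 < 9. Listing each simplex with vertices in this order, K has dimension 2 with simplices:

  0-simplices (10): [0], [1], [2], [3], [4], [5], [6], [7], [8], [9]
  1-simplices (18): [0,1], [0,2], [0,3], [0,4], [1,5], [1,6], [2,6], [2,7], [2,8], [3,5], [3,6], [4,5], [4,9], [5,6], [5,7], [5,8], [7,8], [8,9]
  2-simplices (4): [1,5,6], [2,7,8], [3,5,6], [5,7,8]

giving chain groups C_0 ≅ Z^10, C_1 ≅ Z^18, C_2 ≅ Z^4.

The boundary map ∂_1: C_1 → C_0 maps an edge to its endpoints' difference, ∂[p,q] = q − p. For instance
  ∂[5,7] = [7] − [5].
As a 10×18 matrix over Z this has rank 9, with invariant factors (1,1,1,1,1,1,1,1,1).

The boundary map ∂_2: C_2 → C_1 acts by ∂[p,q,r] = [q,r] − [p,r] + [p,q]. For instance
  ∂[2,7,8] = [7,8] − [2,8] + [2,7],
  ∂[3,5,6] = [5,6] − [3,6] + [3,5].
This gives a 18×4 integer matrix of rank 4; reducing to Smith normal form yields diagonal entries (1,1,1,1).

From H_k ≅ ker(∂_k) / im(∂_{k+1}) we obtain:

  H_0: rank C_0 − rank ∂_1 = 10 − 9 = 1, and the invariant factors of ∂_1 are all 1, so H_0 ≅ Z.
  H_1: rank ker ∂_1 − rank ∂_2 = (18 − 9) − 4 = 5, and the invariant factors of ∂_2 are all 1, so H_1 ≅ Z^5.
  H_2: rank ker ∂_2 − rank ∂_3 = (4 − 4) − 0 = 0, and there is no ∂_3, so H_2 ≅ 0.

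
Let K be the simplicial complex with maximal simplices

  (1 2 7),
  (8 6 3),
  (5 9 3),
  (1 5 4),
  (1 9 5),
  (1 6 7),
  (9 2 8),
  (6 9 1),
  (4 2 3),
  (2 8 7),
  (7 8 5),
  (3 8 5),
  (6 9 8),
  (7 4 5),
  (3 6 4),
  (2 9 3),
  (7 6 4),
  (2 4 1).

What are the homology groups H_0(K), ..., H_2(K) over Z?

We work with the vertex ordering 1 < 2 < 3 < 4 < 5 < 6 < 7 < 8 < 9. The simplices of K, each written with vertices in increasing order, are:

  0-simplices (9): [1], [2], [3], [4], [5], [6], [7], [8], [9]
  1-simplices (27): (27 of them)
  2-simplices (18): [1,2,4], [1,2,7], [1,4,5], [1,5,9], [1,6,7], [1,6,9], [2,3,4], [2,3,9], [2,7,8], [2,8,9], [3,4,6], [3,5,8], [3,5,9], [3,6,8], [4,5,7], [4,6,7], [5,7,8], [6,8,9]

Hence C_0 ≅ Z^9, C_1 ≅ Z^27, C_2 ≅ Z^18.

∂_1: C_1 → C_0 sends each edge [p,q] (with p < q) to q − p.
As a 9×27 matrix over Z this has rank 8, with invariant factors (1,1,1,1,1,1,1,1).

∂_2: C_2 → C_1 maps a triangle to the signed sum of its edges. For instance
  ∂[2,3,9] = [3,9] − [2,9] + [2,3],
  ∂[4,6,7] = [6,7] − [4,7] + [4,6].
As a 27×18 matrix over Z this has rank 18, with invariant factors (1,1,1,1,1,1,1,1,1,1,1,1,1,1,1,1,1,2).

From H_k ≅ ker(∂_k) / im(∂_{k+1}) we obtain:

  H_0: rank C_0 − rank ∂_1 = 9 − 8 = 1, and the invariant factors of ∂_1 are all 1, so H_0 ≅ Z.
  H_1: rank ker ∂_1 − rank ∂_2 = (27 − 8) − 18 = 1, and ∂_2 has invariant factor 2 > 1, so H_1 ≅ Z ⊕ Z/2.
  H_2: rank ker ∂_2 − rank ∂_3 = (18 − 18) − 0 = 0, and there is no ∂_3, so H_2 ≅ 0.

H_0 = Z,  H_1 = Z ⊕ Z/2,  H_2 = 0.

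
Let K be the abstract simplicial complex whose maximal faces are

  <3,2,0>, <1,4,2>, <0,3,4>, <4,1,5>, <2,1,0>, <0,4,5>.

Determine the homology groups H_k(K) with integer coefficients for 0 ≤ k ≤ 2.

Take the total order 0 < 1 < 2 < 3 < 4 < 5 on the vertex set. Then K (dimension 2) consists of the simplices:

  0-simplices (6): [0], [1], [2], [3], [4], [5]
  1-simplices (12): [0,1], [0,2], [0,3], [0,4], [0,5], [1,2], [1,4], [1,5], [2,3], [2,4], [3,4], [4,5]
  2-simplices (6): [0,1,2], [0,2,3], [0,3,4], [0,4,5], [1,2,4], [1,4,5]

so the chain groups are C_0 ≅ Z^6, C_1 ≅ Z^12, C_2 ≅ Z^6.

∂_1: C_1 → C_0 is given by ∂[p,q] = [q] − [p]. For instance
  ∂[2,4] = [4] − [2].
The resulting 6×12 matrix has rank 5, and its Smith normal form has invariant factors (1,1,1,1,1).

Boundary ∂_2: C_2 → C_1 sends each 2-simplex [p,q,r] to [q,r] − [p,r] + [p,q]. For instance
  ∂[0,1,2] = [1,2] − [0,2] + [0,1],
  ∂[0,2,3] = [2,3] − [0,3] + [0,2].
The 12×6 boundary matrix has rank 6 and Smith normal form diag(1,1,1,1,1,1).

Computing H_k = (kernel of ∂_k) / (image of ∂_{k+1}):

  H_0: rank C_0 − rank ∂_1 = 6 − 5 = 1, and the invariant factors of ∂_1 are all 1, so H_0 = Z.
  H_1: rank ker ∂_1 − rank ∂_2 = (12 − 5) − 6 = 1, and the invariant factors of ∂_2 are all 1, so H_1 = Z.
  H_2: rank ker ∂_2 − rank ∂_3 = (6 − 6) − 0 = 0, and there is no ∂_3, so H_2 = 0.

H_0 ≅ Z,  H_1 ≅ Z,  H_2 = 0.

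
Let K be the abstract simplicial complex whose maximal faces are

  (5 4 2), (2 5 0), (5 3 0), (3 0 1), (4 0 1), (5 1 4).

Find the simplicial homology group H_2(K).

H_2 ≅ 0.

Order the vertices as 0 < 1 < 2 < 3 < 4 < 5. Listing each simplex with vertices in this order, K has dimension 2 with simplices:

  0-simplices (6): [0], [1], [2], [3], [4], [5]
  1-simplices (12): [0,1], [0,2], [0,3], [0,4], [0,5], [1,3], [1,4], [1,5], [2,4], [2,5], [3,5], [4,5]
  2-simplices (6): [0,1,3], [0,1,4], [0,2,5], [0,3,5], [1,4,5], [2,4,5]

so the chain groups are C_0 ≅ Z^6, C_1 ≅ Z^12, C_2 ≅ Z^6.

The boundary map ∂_1: C_1 → C_0 is given by ∂[p,q] = [q] − [p]. For instance
  ∂[1,5] = [5] − [1].
This gives a 6×12 integer matrix of rank 5; reducing to Smith normal form yields diagonal entries (1,1,1,1,1).

The boundary map ∂_2: C_2 → C_1 sends each 2-simplex [p,q,r] to [q,r] − [p,r] + [p,q]. For instance
  ∂[0,1,3] = [1,3] − [0,3] + [0,1],
  ∂[0,1,4] = [1,4] − [0,4] + [0,1].
The resulting 12×6 matrix has rank 6, and its Smith normal form has invariant factors (1,1,1,1,1,1).

Now H_k = ker ∂_k / im ∂_{k+1}, so:

  H_2: rank ker ∂_2 − rank ∂_3 = (6 − 6) − 0 = 0, and there is no ∂_3, so H_2 = 0.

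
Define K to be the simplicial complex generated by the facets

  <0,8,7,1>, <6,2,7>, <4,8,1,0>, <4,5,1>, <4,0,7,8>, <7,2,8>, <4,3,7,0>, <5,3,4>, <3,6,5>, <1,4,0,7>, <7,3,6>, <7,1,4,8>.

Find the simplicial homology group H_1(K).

Order the vertices as 0 < 1 < 2 < 3 < 4 < 5 < 6 < 7 < 8. Listing each simplex with vertices in this order, K has dimension 3 with simplices:

  0-simplices (9): [0], [1], [2], [3], [4], [5], [6], [7], [8]
  1-simplices (22): [0,1], [0,3], [0,4], [0,7], [0,8], [1,4], [1,5], [1,7], [1,8], [2,6], [2,7], [2,8], [3,4], [3,5], [3,6], [3,7], [4,5], [4,7], [4,8], [5,6], [6,7], [7,8]
  2-simplices (19): (19 of them)
  3-simplices (6): [0,1,4,7], [0,1,4,8], [0,1,7,8], [0,3,4,7], [0,4,7,8], [1,4,7,8]

so the chain groups are C_0 ≅ Z^9, C_1 ≅ Z^22, C_2 ≅ Z^19, C_3 ≅ Z^6.

The boundary map ∂_1: C_1 → C_0 maps an edge to its endpoints' difference, ∂[p,q] = q − p. For instance
  ∂[4,5] = [5] − [4].
This gives a 9×22 integer matrix of rank 8; reducing to Smith normal form yields diagonal entries (1,1,1,1,1,1,1,1).

Boundary ∂_2: C_2 → C_1 acts by ∂[p,q,r] = [q,r] − [p,r] + [p,q]. For instance
  ∂[0,3,7] = [3,7] − [0,7] + [0,3],
  ∂[1,7,8] = [7,8] − [1,8] + [1,7].
This gives a 22×19 integer matrix of rank 14; reducing to Smith normal form yields diagonal entries (1,1,1,1,1,1,1,1,1,1,1,1,1,1).

Boundary ∂_3: C_3 → C_2 sends each 3-simplex σ to the alternating sum Σ_i (−1)^i (σ with its i-th vertex removed). For instance
  ∂[0,4,7,8] = [4,7,8] − [0,7,8] + [0,4,8] − [0,4,7],
  ∂[0,3,4,7] = [3,4,7] − [0,4,7] + [0,3,7] − [0,3,4].
This gives a 19×6 integer matrix of rank 5; reducing to Smith normal form yields diagonal entries (1,1,1,1,1).

Computing H_k = (kernel of ∂_k) / (image of ∂_{k+1}):

  H_1: rank ker ∂_1 − rank ∂_2 = (22 − 8) − 14 = 0, and the invariant factors of ∂_2 are all 1, so H_1 ≅ 0.

H_1 ≅ 0.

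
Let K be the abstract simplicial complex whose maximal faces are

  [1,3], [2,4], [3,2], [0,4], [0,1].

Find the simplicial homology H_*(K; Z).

K has 5 vertices, 5 edges.
rank ∂_0 = 0, rank ∂_1 = 4 ⇒ b_0 = 5 − 0 − 4 = 1; all invariant factors of ∂_1 are 1 so no torsion. So H_0 = Z.
rank ∂_1 = 4, rank ∂_2 = 0 ⇒ b_1 = 5 − 4 − 0 = 1. So H_1 = Z.

H_0 ≅ Z,  H_1 ≅ Z.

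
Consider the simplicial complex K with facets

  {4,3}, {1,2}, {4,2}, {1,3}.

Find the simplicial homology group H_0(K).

Take the total order 1 < 2 < 3 < 4 on the vertex set. Then K (dimension 1) consists of the simplices:

  0-simplices (4): [1], [2], [3], [4]
  1-simplices (4): [1,2], [1,3], [2,4], [3,4]

Hence C_0 ≅ Z^4, C_1 ≅ Z^4.

The boundary map ∂_1: C_1 → C_0 maps an edge to its endpoints' difference, ∂[p,q] = q − p. For instance
  ∂[1,2] = [2] − [1].
As a 4×4 matrix over Z this has rank 3, with invariant factors (1,1,1).

Computing H_k = (kernel of ∂_k) / (image of ∂_{k+1}):

  H_0: rank C_0 − rank ∂_1 = 4 − 3 = 1, and the invariant factors of ∂_1 are all 1, so H_0 ≅ Z.

(K is a triangulation of the circle S^1.)

H_0 ≅ Z.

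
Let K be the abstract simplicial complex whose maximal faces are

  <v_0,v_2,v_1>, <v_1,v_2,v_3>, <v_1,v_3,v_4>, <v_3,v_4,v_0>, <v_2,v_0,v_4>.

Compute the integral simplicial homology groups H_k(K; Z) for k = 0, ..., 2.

Fix the vertex order v_0 < v_1 < v_2 < v_3 < v_4 and write every simplex with vertices in increasing order. Then dim K = 2 and the simplices of K are:

  0-simplices (5): [v_0], [v_1], [v_2], [v_3], [v_4]
  1-simplices (10): [v_0,v_1], [v_0,v_2], [v_0,v_3], [v_0,v_4], [v_1,v_2], [v_1,v_3], [v_1,v_4], [v_2,v_3], [v_2,v_4], [v_3,v_4]
  2-simplices (5): [v_0,v_1,v_2], [v_0,v_2,v_4], [v_0,v_3,v_4], [v_1,v_2,v_3], [v_1,v_3,v_4]

Hence C_0 ≅ Z^5, C_1 ≅ Z^10, C_2 ≅ Z^5.

Boundary ∂_1: C_1 → C_0 is given by ∂[p,q] = [q] − [p]. For instance
  ∂[v_2,v_3] = [v_3] − [v_2].
The 5×10 boundary matrix has rank 4 and Smith normal form diag(1,1,1,1).

∂_2: C_2 → C_1 maps a triangle to the signed sum of its edges. For instance
  ∂[v_1,v_3,v_4] = [v_3,v_4] − [v_1,v_4] + [v_1,v_3],
  ∂[v_0,v_1,v_2] = [v_1,v_2] − [v_0,v_2] + [v_0,v_1].
As a 10×5 matrix over Z this has rank 5, with invariant factors (1,1,1,1,1).

Now H_k = ker ∂_k / im ∂_{k+1}, so:

  H_0: rank C_0 − rank ∂_1 = 5 − 4 = 1, and the invariant factors of ∂_1 are all 1, so H_0 = Z.
  H_1: rank ker ∂_1 − rank ∂_2 = (10 − 4) − 5 = 1, and the invariant factors of ∂_2 are all 1, so H_1 = Z.
  H_2: rank ker ∂_2 − rank ∂_3 = (5 − 5) − 0 = 0, and there is no ∂_3, so H_2 = 0.

H_0 = Z,  H_1 = Z,  H_2 = 0.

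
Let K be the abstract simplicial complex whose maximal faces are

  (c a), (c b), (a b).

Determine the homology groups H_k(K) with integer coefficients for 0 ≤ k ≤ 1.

Take the total order a < b < c on the vertex set. Then K (dimension 1) consists of the simplices:

  0-simplices (3): a, b, c
  1-simplices (3): ab, ac, bc

so the chain groups are C_0 ≅ Z^3, C_1 ≅ Z^3.

The boundary map ∂_1: C_1 → C_0 sends each edge [p,q] (with p < q) to q − p. For instance
  ∂ac = c − a.
The resulting 3×3 matrix has rank 2, and its Smith normal form has invariant factors (1,1).

From H_k ≅ ker(∂_k) / im(∂_{k+1}) we obtain:

  H_0: rank C_0 − rank ∂_1 = 3 − 2 = 1, and the invariant factors of ∂_1 are all 1, so H_0 ≅ Z.
  H_1: rank ker ∂_1 − rank ∂_2 = (3 − 2) − 0 = 1, and there is no ∂_2, so H_1 ≅ Z.

As a check, the Euler characteristic is 3 − 3 = 0, which agrees with 1 − 1 = 0.

H_0 = Z,  H_1 = Z.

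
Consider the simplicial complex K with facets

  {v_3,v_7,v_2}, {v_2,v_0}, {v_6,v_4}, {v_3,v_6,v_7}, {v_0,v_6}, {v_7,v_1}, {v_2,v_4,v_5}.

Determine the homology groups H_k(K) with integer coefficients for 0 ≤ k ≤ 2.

H_0 ≅ Z,  H_1 ≅ Z^2,  H_2 = 0.

Take the total order v_0 < v_1 < v_2 < v_3 < v_4 < v_5 < v_6 < v_7 on the vertex set. Then K (dimension 2) consists of the simplices:

  0-simplices (8): [v_0], [v_1], [v_2], [v_3], [v_4], [v_5], [v_6], [v_7]
  1-simplices (12): [v_0,v_2], [v_0,v_6], [v_1,v_7], [v_2,v_3], [v_2,v_4], [v_2,v_5], [v_2,v_7], [v_3,v_6], [v_3,v_7], [v_4,v_5], [v_4,v_6], [v_6,v_7]
  2-simplices (3): [v_2,v_3,v_7], [v_2,v_4,v_5], [v_3,v_6,v_7]

so the chain groups are C_0 ≅ Z^8, C_1 ≅ Z^12, C_2 ≅ Z^3.

∂_1: C_1 → C_0 is given by ∂[p,q] = [q] − [p]. For instance
  ∂[v_2,v_7] = [v_7] − [v_2].
The 8×12 boundary matrix has rank 7 and Smith normal form diag(1,1,1,1,1,1,1).

The boundary map ∂_2: C_2 → C_1 sends each 2-simplex [p,q,r] to [q,r] − [p,r] + [p,q]. For instance
  ∂[v_2,v_4,v_5] = [v_4,v_5] − [v_2,v_5] + [v_2,v_4],
  ∂[v_3,v_6,v_7] = [v_6,v_7] − [v_3,v_7] + [v_3,v_6].
The resulting 12×3 matrix has rank 3, and its Smith normal form has invariant factors (1,1,1).

Reading off H_k = ker ∂_k / im ∂_{k+1}:

  H_0: rank C_0 − rank ∂_1 = 8 − 7 = 1, and the invariant factors of ∂_1 are all 1, so H_0 = Z.
  H_1: rank ker ∂_1 − rank ∂_2 = (12 − 7) − 3 = 2, and the invariant factors of ∂_2 are all 1, so H_1 = Z^2.
  H_2: rank ker ∂_2 − rank ∂_3 = (3 − 3) − 0 = 0, and there is no ∂_3, so H_2 = 0.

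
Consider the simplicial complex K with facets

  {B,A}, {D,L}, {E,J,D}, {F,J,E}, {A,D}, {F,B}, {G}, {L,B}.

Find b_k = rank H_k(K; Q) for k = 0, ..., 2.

b_0 = 2, b_1 = 2, b_2 = 0.

Order the vertices as A < B < D < E < F < G < J < L. Listing each simplex with vertices in this order, K has dimension 2 with simplices:

  0-simplices (8): A, B, D, E, F, G, J, L
  1-simplices (10): AB, AD, BF, BL, DE, DJ, DL, EF, EJ, FJ
  2-simplices (2): DEJ, EFJ

giving chain groups C_0 ≅ Z^8, C_1 ≅ Z^10, C_2 ≅ Z^2.

The boundary map ∂_1: C_1 → C_0 sends each edge [p,q] (with p < q) to q − p.
The 8×10 boundary matrix has rank 6 and Smith normal form diag(1,1,1,1,1,1).

∂_2: C_2 → C_1 acts by ∂[p,q,r] = [q,r] − [p,r] + [p,q]. For instance
  ∂DEJ = EJ − DJ + DE,
  ∂EFJ = FJ − EJ + EF.
As a 10×2 matrix over Z this has rank 2, with invariant factors (1,1).

From H_k ≅ ker(∂_k) / im(∂_{k+1}) we obtain:

  H_0: rank C_0 − rank ∂_1 = 8 − 6 = 2, and the invariant factors of ∂_1 are all 1, so H_0 = Z^2.
  H_1: rank ker ∂_1 − rank ∂_2 = (10 − 6) − 2 = 2, and the invariant factors of ∂_2 are all 1, so H_1 = Z^2.
  H_2: rank ker ∂_2 − rank ∂_3 = (2 − 2) − 0 = 0, and there is no ∂_3, so H_2 = 0.

Hence the Betti numbers are b_0 = 2, b_1 = 2, b_2 = 0.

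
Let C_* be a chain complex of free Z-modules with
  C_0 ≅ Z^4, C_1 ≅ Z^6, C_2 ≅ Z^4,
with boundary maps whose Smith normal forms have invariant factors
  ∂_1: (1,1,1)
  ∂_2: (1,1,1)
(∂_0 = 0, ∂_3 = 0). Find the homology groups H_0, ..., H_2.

H_0 ≅ Z,  H_1 = 0,  H_2 ≅ Z.

H_0: b_0 = 4 − 0 − 3 = 1; torsion from ∂_1 factors > 1: none. So H_0 ≅ Z.
H_1: b_1 = 6 − 3 − 3 = 0; torsion from ∂_2 factors > 1: none. So H_1 ≅ 0.
H_2: b_2 = 4 − 3 − 0 = 1; torsion from ∂_3 factors > 1: none. So H_2 ≅ Z.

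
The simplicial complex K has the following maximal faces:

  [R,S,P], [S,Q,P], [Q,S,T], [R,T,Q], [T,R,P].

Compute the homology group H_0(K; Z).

H_0 ≅ Z.

We work with the vertex ordering P < Q < R < S < T. The simplices of K, each written with vertices in increasing order, are:

  0-simplices (5): P, Q, R, S, T
  1-simplices (10): PQ, PR, PS, PT, QR, QS, QT, RS, RT, ST
  2-simplices (5): PQS, PRS, PRT, QRT, QST

so the chain groups are C_0 ≅ Z^5, C_1 ≅ Z^10, C_2 ≅ Z^5.

Boundary ∂_1: C_1 → C_0 sends each edge [p,q] (with p < q) to q − p. For instance
  ∂PS = S − P.
The resulting 5×10 matrix has rank 4, and its Smith normal form has invariant factors (1,1,1,1).

Boundary ∂_2: C_2 → C_1 sends each 2-simplex [p,q,r] to [q,r] − [p,r] + [p,q]. For instance
  ∂PRT = RT − PT + PR,
  ∂PQS = QS − PS + PQ.
The 10×5 boundary matrix has rank 5 and Smith normal form diag(1,1,1,1,1).

Computing H_k = (kernel of ∂_k) / (image of ∂_{k+1}):

  H_0: rank C_0 − rank ∂_1 = 5 − 4 = 1, and the invariant factors of ∂_1 are all 1, so H_0 ≅ Z.

(K is a triangulation of the Möbius band.)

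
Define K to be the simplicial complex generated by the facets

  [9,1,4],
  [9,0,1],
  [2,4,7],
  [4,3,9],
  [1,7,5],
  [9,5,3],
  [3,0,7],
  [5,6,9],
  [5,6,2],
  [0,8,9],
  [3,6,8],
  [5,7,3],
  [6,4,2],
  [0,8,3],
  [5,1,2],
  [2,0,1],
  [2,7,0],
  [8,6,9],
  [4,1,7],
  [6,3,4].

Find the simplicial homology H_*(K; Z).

H_0 = Z,  H_1 = Z ⊕ Z/2Z,  H_2 = 0.

Order the vertices as 0 < 1 < 2 < 3 < 4 < 5 < 6 < 7 < 8 < 9. Listing each simplex with vertices in this order, K has dimension 2 with simplices:

  0-simplices (10): [0], [1], [2], [3], [4], [5], [6], [7], [8], [9]
  1-simplices (30): (30 of them)
  2-simplices (20): (20 of them)

Hence C_0 ≅ Z^10, C_1 ≅ Z^30, C_2 ≅ Z^20.

Boundary ∂_1: C_1 → C_0 maps an edge to its endpoints' difference, ∂[p,q] = q − p. For instance
  ∂[3,6] = [6] − [3].
This gives a 10×30 integer matrix of rank 9; reducing to Smith normal form yields diagonal entries (1,1,1,1,1,1,1,1,1).

∂_2: C_2 → C_1 acts by ∂[p,q,r] = [q,r] − [p,r] + [p,q]. For instance
  ∂[3,5,9] = [5,9] − [3,9] + [3,5],
  ∂[0,1,2] = [1,2] − [0,2] + [0,1].
The 30×20 boundary matrix has rank 20 and Smith normal form diag(1,1,1,1,1,1,1,1,1,1,1,1,1,1,1,1,1,1,1,2).

Now H_k = ker ∂_k / im ∂_{k+1}, so:

  H_0: rank C_0 − rank ∂_1 = 10 − 9 = 1, and the invariant factors of ∂_1 are all 1, so H_0 ≅ Z.
  H_1: rank ker ∂_1 − rank ∂_2 = (30 − 9) − 20 = 1, and ∂_2 has invariant factor 2 > 1, so H_1 ≅ Z ⊕ Z/2Z.
  H_2: rank ker ∂_2 − rank ∂_3 = (20 − 20) − 0 = 0, and there is no ∂_3, so H_2 ≅ 0.

(K is a triangulation of the Klein bottle.)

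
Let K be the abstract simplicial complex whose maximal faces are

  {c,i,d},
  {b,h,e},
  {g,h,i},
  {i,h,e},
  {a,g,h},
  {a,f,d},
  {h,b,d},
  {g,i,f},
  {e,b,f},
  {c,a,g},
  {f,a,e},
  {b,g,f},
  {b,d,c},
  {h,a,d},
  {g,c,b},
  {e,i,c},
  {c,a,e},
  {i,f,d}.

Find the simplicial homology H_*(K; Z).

Fix the vertex order a < b < c < d < e < f < g < h < i and write every simplex with vertices in increasing order. Then dim K = 2 and the simplices of K are:

  0-simplices (9): a, b, c, d, e, f, g, h, i
  1-simplices (27): ac, ad, ae, af, ag, ah, bc, bd, be, bf, bg, bh, cd, ce, cg, ci, df, dh, di, ef, eh, ei, fg, fi, gh, gi, hi
  2-simplices (18): ace, acg, adf, adh, aef, agh, bcd, bcg, bdh, bef, beh, bfg, cdi, cei, dfi, ehi, fgi, ghi

giving chain groups C_0 ≅ Z^9, C_1 ≅ Z^27, C_2 ≅ Z^18.

Boundary ∂_1: C_1 → C_0 sends each edge [p,q] (with p < q) to q − p. For instance
  ∂bh = h − b.
The resulting 9×27 matrix has rank 8, and its Smith normal form has invariant factors (1,1,1,1,1,1,1,1).

The boundary map ∂_2: C_2 → C_1 sends each 2-simplex [p,q,r] to [q,r] − [p,r] + [p,q]. For instance
  ∂cdi = di − ci + cd,
  ∂bcd = cd − bd + bc.
The resulting 27×18 matrix has rank 17, and its Smith normal form has invariant factors (1,1,1,1,1,1,1,1,1,1,1,1,1,1,1,1,1).

Computing H_k = (kernel of ∂_k) / (image of ∂_{k+1}):

  H_0: rank C_0 − rank ∂_1 = 9 − 8 = 1, and the invariant factors of ∂_1 are all 1, so H_0 ≅ Z.
  H_1: rank ker ∂_1 − rank ∂_2 = (27 − 8) − 17 = 2, and the invariant factors of ∂_2 are all 1, so H_1 ≅ Z^2.
  H_2: rank ker ∂_2 − rank ∂_3 = (18 − 17) − 0 = 1, and there is no ∂_3, so H_2 ≅ Z.

(K is a triangulation of the torus T^2.)

H_0 ≅ Z,  H_1 ≅ Z^2,  H_2 ≅ Z.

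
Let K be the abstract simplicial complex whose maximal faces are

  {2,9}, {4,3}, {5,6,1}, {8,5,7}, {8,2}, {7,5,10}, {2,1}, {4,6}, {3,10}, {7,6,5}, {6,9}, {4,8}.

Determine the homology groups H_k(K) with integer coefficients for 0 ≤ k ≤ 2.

K has 10 vertices, 17 edges, 4 triangles.
rank ∂_0 = 0, rank ∂_1 = 9 ⇒ b_0 = 10 − 0 − 9 = 1; all invariant factors of ∂_1 are 1 so no torsion. So H_0 ≅ Z.
rank ∂_1 = 9, rank ∂_2 = 4 ⇒ b_1 = 17 − 9 − 4 = 4; all invariant factors of ∂_2 are 1 so no torsion. So H_1 ≅ Z^4.
rank ∂_2 = 4, rank ∂_3 = 0 ⇒ b_2 = 4 − 4 − 0 = 0. So H_2 ≅ 0.

H_0 = Z,  H_1 = Z^4,  H_2 = 0.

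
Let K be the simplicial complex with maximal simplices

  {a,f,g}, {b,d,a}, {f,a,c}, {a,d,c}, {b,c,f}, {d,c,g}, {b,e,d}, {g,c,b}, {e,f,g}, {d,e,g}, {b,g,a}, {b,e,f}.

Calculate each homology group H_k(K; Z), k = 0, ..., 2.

Take the total order a < b < c < d < e < f < g on the vertex set. Then K (dimension 2) consists of the simplices:

  0-simplices (7): a, b, c, d, e, f, g
  1-simplices (18): ab, ac, ad, af, ag, bc, bd, be, bf, bg, cd, cf, cg, de, dg, ef, eg, fg
  2-simplices (12): abd, abg, acd, acf, afg, bcf, bcg, bde, bef, cdg, deg, efg

so the chain groups are C_0 ≅ Z^7, C_1 ≅ Z^18, C_2 ≅ Z^12.

∂_1: C_1 → C_0 is given by ∂[p,q] = [q] − [p].
The 7×18 boundary matrix has rank 6 and Smith normal form diag(1,1,1,1,1,1).

∂_2: C_2 → C_1 maps a triangle to the signed sum of its edges. For instance
  ∂bcf = cf − bf + bc,
  ∂abd = bd − ad + ab.
The resulting 18×12 matrix has rank 12, and its Smith normal form has invariant factors (1,1,1,1,1,1,1,1,1,1,1,2).

From H_k ≅ ker(∂_k) / im(∂_{k+1}) we obtain:

  H_0: rank C_0 − rank ∂_1 = 7 − 6 = 1, and the invariant factors of ∂_1 are all 1, so H_0 = Z.
  H_1: rank ker ∂_1 − rank ∂_2 = (18 − 6) − 12 = 0, and ∂_2 has invariant factor 2 > 1, so H_1 = Z/2Z.
  H_2: rank ker ∂_2 − rank ∂_3 = (12 − 12) − 0 = 0, and there is no ∂_3, so H_2 = 0.

H_0 ≅ Z,  H_1 ≅ Z/2Z,  H_2 = 0.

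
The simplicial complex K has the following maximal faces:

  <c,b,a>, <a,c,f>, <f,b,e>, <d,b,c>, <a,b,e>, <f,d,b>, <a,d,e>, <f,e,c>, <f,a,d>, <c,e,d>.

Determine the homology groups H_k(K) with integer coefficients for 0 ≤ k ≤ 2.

We work with the vertex ordering a < b < c < d < e < f. The simplices of K, each written with vertices in increasing order, are:

  0-simplices (6): a, b, c, d, e, f
  1-simplices (15): ab, ac, ad, ae, af, bc, bd, be, bf, cd, ce, cf, de, df, ef
  2-simplices (10): abc, abe, acf, ade, adf, bcd, bdf, bef, cde, cef

giving chain groups C_0 ≅ Z^6, C_1 ≅ Z^15, C_2 ≅ Z^10.

The boundary map ∂_1: C_1 → C_0 is given by ∂[p,q] = [q] − [p]. For instance
  ∂bf = f − b.
This gives a 6×15 integer matrix of rank 5; reducing to Smith normal form yields diagonal entries (1,1,1,1,1).

The boundary map ∂_2: C_2 → C_1 sends each 2-simplex [p,q,r] to [q,r] − [p,r] + [p,q]. For instance
  ∂bcd = cd − bd + bc,
  ∂acf = cf − af + ac.
This gives a 15×10 integer matrix of rank 10; reducing to Smith normal form yields diagonal entries (1,1,1,1,1,1,1,1,1,2).

From H_k ≅ ker(∂_k) / im(∂_{k+1}) we obtain:

  H_0: rank C_0 − rank ∂_1 = 6 − 5 = 1, and the invariant factors of ∂_1 are all 1, so H_0 ≅ Z.
  H_1: rank ker ∂_1 − rank ∂_2 = (15 − 5) − 10 = 0, and ∂_2 has invariant factor 2 > 1, so H_1 ≅ Z/2.
  H_2: rank ker ∂_2 − rank ∂_3 = (10 − 10) − 0 = 0, and there is no ∂_3, so H_2 ≅ 0.

As a check, the Euler characteristic is 6 − 15 + 10 = 1, which agrees with 1 − 0 + 0 = 1.

H_0 ≅ Z,  H_1 ≅ Z/2,  H_2 = 0.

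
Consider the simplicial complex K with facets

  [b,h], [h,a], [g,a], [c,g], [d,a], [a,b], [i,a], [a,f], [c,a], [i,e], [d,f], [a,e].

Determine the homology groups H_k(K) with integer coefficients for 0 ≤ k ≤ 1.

H_0 = Z,  H_1 = Z^4.

Order the vertices as a < b < c < d < e < f < g < h < i. Listing each simplex with vertices in this order, K has dimension 1 with simplices:

  0-simplices (9): a, b, c, d, e, f, g, h, i
  1-simplices (12): ab, ac, ad, ae, af, ag, ah, ai, bh, cg, df, ei

Hence C_0 ≅ Z^9, C_1 ≅ Z^12.

Boundary ∂_1: C_1 → C_0 is given by ∂[p,q] = [q] − [p].
The 9×12 boundary matrix has rank 8 and Smith normal form diag(1,1,1,1,1,1,1,1).

Now H_k = ker ∂_k / im ∂_{k+1}, so:

  H_0: rank C_0 − rank ∂_1 = 9 − 8 = 1, and the invariant factors of ∂_1 are all 1, so H_0 ≅ Z.
  H_1: rank ker ∂_1 − rank ∂_2 = (12 − 8) − 0 = 4, and there is no ∂_2, so H_1 ≅ Z^4.

(K is a triangulation of a wedge of 4 circles.)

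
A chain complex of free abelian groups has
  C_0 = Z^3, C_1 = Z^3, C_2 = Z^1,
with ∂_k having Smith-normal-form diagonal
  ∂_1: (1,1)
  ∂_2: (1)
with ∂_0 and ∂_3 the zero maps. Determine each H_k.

H_0: b_0 = 3 − 0 − 2 = 1; torsion from ∂_1 factors > 1: none. So H_0 = Z.
H_1: b_1 = 3 − 2 − 1 = 0; torsion from ∂_2 factors > 1: none. So H_1 = 0.
H_2: b_2 = 1 − 1 − 0 = 0; torsion from ∂_3 factors > 1: none. So H_2 = 0.

H_0 = Z,  H_1 = 0,  H_2 = 0.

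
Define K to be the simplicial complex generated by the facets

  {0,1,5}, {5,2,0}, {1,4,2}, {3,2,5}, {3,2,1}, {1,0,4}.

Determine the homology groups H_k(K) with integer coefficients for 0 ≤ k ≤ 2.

Fix the vertex order 0 < 1 < 2 < 3 < 4 < 5 and write every simplex with vertices in increasing order. Then dim K = 2 and the simplices of K are:

  0-simplices (6): [0], [1], [2], [3], [4], [5]
  1-simplices (12): [0,1], [0,2], [0,4], [0,5], [1,2], [1,3], [1,4], [1,5], [2,3], [2,4], [2,5], [3,5]
  2-simplices (6): [0,1,4], [0,1,5], [0,2,5], [1,2,3], [1,2,4], [2,3,5]

giving chain groups C_0 ≅ Z^6, C_1 ≅ Z^12, C_2 ≅ Z^6.

∂_1: C_1 → C_0 is given by ∂[p,q] = [q] − [p].
As a 6×12 matrix over Z this has rank 5, with invariant factors (1,1,1,1,1).

The boundary map ∂_2: C_2 → C_1 acts by ∂[p,q,r] = [q,r] − [p,r] + [p,q]. For instance
  ∂[1,2,4] = [2,4] − [1,4] + [1,2],
  ∂[0,2,5] = [2,5] − [0,5] + [0,2].
The 12×6 boundary matrix has rank 6 and Smith normal form diag(1,1,1,1,1,1).

Computing H_k = (kernel of ∂_k) / (image of ∂_{k+1}):

  H_0: rank C_0 − rank ∂_1 = 6 − 5 = 1, and the invariant factors of ∂_1 are all 1, so H_0 = Z.
  H_1: rank ker ∂_1 − rank ∂_2 = (12 − 5) − 6 = 1, and the invariant factors of ∂_2 are all 1, so H_1 = Z.
  H_2: rank ker ∂_2 − rank ∂_3 = (6 − 6) − 0 = 0, and there is no ∂_3, so H_2 = 0.

As a check, the Euler characteristic is 6 − 12 + 6 = 0, which agrees with 1 − 1 + 0 = 0.

H_0 = Z,  H_1 = Z,  H_2 = 0.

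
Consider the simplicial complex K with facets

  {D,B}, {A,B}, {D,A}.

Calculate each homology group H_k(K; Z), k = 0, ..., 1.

H_0 ≅ Z,  H_1 ≅ Z.

We work with the vertex ordering A < B < D. The simplices of K, each written with vertices in increasing order, are:

  0-simplices (3): A, B, D
  1-simplices (3): AB, AD, BD

giving chain groups C_0 ≅ Z^3, C_1 ≅ Z^3.

The boundary map ∂_1: C_1 → C_0 maps an edge to its endpoints' difference, ∂[p,q] = q − p. For instance
  ∂BD = D − B.
This gives a 3×3 integer matrix of rank 2; reducing to Smith normal form yields diagonal entries (1,1).

Now H_k = ker ∂_k / im ∂_{k+1}, so:

  H_0: rank C_0 − rank ∂_1 = 3 − 2 = 1, and the invariant factors of ∂_1 are all 1, so H_0 ≅ Z.
  H_1: rank ker ∂_1 − rank ∂_2 = (3 − 2) − 0 = 1, and there is no ∂_2, so H_1 ≅ Z.

(K is a triangulation of the circle S^1.)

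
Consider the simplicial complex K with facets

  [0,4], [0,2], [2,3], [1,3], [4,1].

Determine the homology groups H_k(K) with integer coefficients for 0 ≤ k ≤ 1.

H_0 ≅ Z,  H_1 ≅ Z.

K has 5 vertices, 5 edges.
rank ∂_0 = 0, rank ∂_1 = 4 ⇒ b_0 = 5 − 0 − 4 = 1; all invariant factors of ∂_1 are 1 so no torsion. So H_0 = Z.
rank ∂_1 = 4, rank ∂_2 = 0 ⇒ b_1 = 5 − 4 − 0 = 1. So H_1 = Z.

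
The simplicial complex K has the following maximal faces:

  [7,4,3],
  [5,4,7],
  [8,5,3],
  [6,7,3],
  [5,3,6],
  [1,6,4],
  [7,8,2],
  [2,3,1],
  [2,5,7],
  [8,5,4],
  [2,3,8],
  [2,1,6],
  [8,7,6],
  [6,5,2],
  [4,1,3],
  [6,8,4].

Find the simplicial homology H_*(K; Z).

K has 8 vertices, 24 edges, 16 triangles.
rank ∂_0 = 0, rank ∂_1 = 7 ⇒ b_0 = 8 − 0 − 7 = 1; all invariant factors of ∂_1 are 1 so no torsion. So H_0 ≅ Z.
rank ∂_1 = 7, rank ∂_2 = 15 ⇒ b_1 = 24 − 7 − 15 = 2; all invariant factors of ∂_2 are 1 so no torsion. So H_1 ≅ Z^2.
rank ∂_2 = 15, rank ∂_3 = 0 ⇒ b_2 = 16 − 15 − 0 = 1. So H_2 ≅ Z.

H_0 ≅ Z,  H_1 ≅ Z^2,  H_2 ≅ Z.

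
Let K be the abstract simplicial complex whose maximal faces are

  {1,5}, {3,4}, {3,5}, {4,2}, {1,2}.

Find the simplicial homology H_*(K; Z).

H_0 = Z,  H_1 = Z.

K has 5 vertices, 5 edges.
rank ∂_0 = 0, rank ∂_1 = 4 ⇒ b_0 = 5 − 0 − 4 = 1; all invariant factors of ∂_1 are 1 so no torsion. So H_0 = Z.
rank ∂_1 = 4, rank ∂_2 = 0 ⇒ b_1 = 5 − 4 − 0 = 1. So H_1 = Z.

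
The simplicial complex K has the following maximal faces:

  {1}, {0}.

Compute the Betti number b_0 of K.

Fix the vertex order 0 < 1 and write every simplex with vertices in increasing order. Then dim K = 0 and the simplices of K are:

  0-simplices (2): [0], [1]

giving chain groups C_0 ≅ Z^2.

From H_k ≅ ker(∂_k) / im(∂_{k+1}) we obtain:

  H_0: rank C_0 − rank ∂_1 = 2 − 0 = 2, and there is no ∂_1, so H_0 ≅ Z^2.

Hence the Betti numbers are b_0 = 2.

b_0 = 2.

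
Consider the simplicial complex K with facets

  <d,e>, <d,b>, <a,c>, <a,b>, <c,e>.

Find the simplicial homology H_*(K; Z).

Take the total order a < b < c < d < e on the vertex set. Then K (dimension 1) consists of the simplices:

  0-simplices (5): a, b, c, d, e
  1-simplices (5): ab, ac, bd, ce, de

so the chain groups are C_0 ≅ Z^5, C_1 ≅ Z^5.

The boundary map ∂_1: C_1 → C_0 sends each edge [p,q] (with p < q) to q − p.
This gives a 5×5 integer matrix of rank 4; reducing to Smith normal form yields diagonal entries (1,1,1,1).

Computing H_k = (kernel of ∂_k) / (image of ∂_{k+1}):

  H_0: rank C_0 − rank ∂_1 = 5 − 4 = 1, and the invariant factors of ∂_1 are all 1, so H_0 = Z.
  H_1: rank ker ∂_1 − rank ∂_2 = (5 − 4) − 0 = 1, and there is no ∂_2, so H_1 = Z.

H_0 ≅ Z,  H_1 ≅ Z.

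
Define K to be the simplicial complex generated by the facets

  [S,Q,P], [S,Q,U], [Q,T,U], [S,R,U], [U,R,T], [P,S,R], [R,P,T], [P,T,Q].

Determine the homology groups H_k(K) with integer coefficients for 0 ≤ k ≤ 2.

H_0 ≅ Z,  H_1 = 0,  H_2 ≅ Z.

Take the total order P < Q < R < S < T < U on the vertex set. Then K (dimension 2) consists of the simplices:

  0-simplices (6): P, Q, R, S, T, U
  1-simplices (12): PQ, PR, PS, PT, QS, QT, QU, RS, RT, RU, SU, TU
  2-simplices (8): PQS, PQT, PRS, PRT, QSU, QTU, RSU, RTU

so the chain groups are C_0 ≅ Z^6, C_1 ≅ Z^12, C_2 ≅ Z^8.

The boundary map ∂_1: C_1 → C_0 sends each edge [p,q] (with p < q) to q − p.
The 6×12 boundary matrix has rank 5 and Smith normal form diag(1,1,1,1,1).

∂_2: C_2 → C_1 acts by ∂[p,q,r] = [q,r] − [p,r] + [p,q]. For instance
  ∂PRT = RT − PT + PR,
  ∂RTU = TU − RU + RT.
This gives a 12×8 integer matrix of rank 7; reducing to Smith normal form yields diagonal entries (1,1,1,1,1,1,1).

Reading off H_k = ker ∂_k / im ∂_{k+1}:

  H_0: rank C_0 − rank ∂_1 = 6 − 5 = 1, and the invariant factors of ∂_1 are all 1, so H_0 = Z.
  H_1: rank ker ∂_1 − rank ∂_2 = (12 − 5) − 7 = 0, and the invariant factors of ∂_2 are all 1, so H_1 = 0.
  H_2: rank ker ∂_2 − rank ∂_3 = (8 − 7) − 0 = 1, and there is no ∂_3, so H_2 = Z.

As a check, the Euler characteristic is 6 − 12 + 8 = 2, which agrees with 1 − 0 + 1 = 2.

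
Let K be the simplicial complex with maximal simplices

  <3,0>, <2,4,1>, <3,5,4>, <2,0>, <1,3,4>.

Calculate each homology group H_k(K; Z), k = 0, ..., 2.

H_0 = Z,  H_1 = Z,  H_2 = 0.

Take the total order 0 < 1 < 2 < 3 < 4 < 5 on the vertex set. Then K (dimension 2) consists of the simplices:

  0-simplices (6): [0], [1], [2], [3], [4], [5]
  1-simplices (9): [0,2], [0,3], [1,2], [1,3], [1,4], [2,4], [3,4], [3,5], [4,5]
  2-simplices (3): [1,2,4], [1,3,4], [3,4,5]

giving chain groups C_0 ≅ Z^6, C_1 ≅ Z^9, C_2 ≅ Z^3.

Boundary ∂_1: C_1 → C_0 is given by ∂[p,q] = [q] − [p]. For instance
  ∂[1,3] = [3] − [1].
The 6×9 boundary matrix has rank 5 and Smith normal form diag(1,1,1,1,1).

∂_2: C_2 → C_1 sends each 2-simplex [p,q,r] to [q,r] − [p,r] + [p,q]. For instance
  ∂[1,2,4] = [2,4] − [1,4] + [1,2],
  ∂[1,3,4] = [3,4] − [1,4] + [1,3].
The 9×3 boundary matrix has rank 3 and Smith normal form diag(1,1,1).

Now H_k = ker ∂_k / im ∂_{k+1}, so:

  H_0: rank C_0 − rank ∂_1 = 6 − 5 = 1, and the invariant factors of ∂_1 are all 1, so H_0 ≅ Z.
  H_1: rank ker ∂_1 − rank ∂_2 = (9 − 5) − 3 = 1, and the invariant factors of ∂_2 are all 1, so H_1 ≅ Z.
  H_2: rank ker ∂_2 − rank ∂_3 = (3 − 3) − 0 = 0, and there is no ∂_3, so H_2 ≅ 0.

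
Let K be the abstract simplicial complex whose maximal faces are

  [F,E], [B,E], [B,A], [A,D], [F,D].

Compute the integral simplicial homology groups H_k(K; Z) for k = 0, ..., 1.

H_0 = Z,  H_1 = Z.

We work with the vertex ordering A < B < D < E < F. The simplices of K, each written with vertices in increasing order, are:

  0-simplices (5): A, B, D, E, F
  1-simplices (5): AB, AD, BE, DF, EF

so the chain groups are C_0 ≅ Z^5, C_1 ≅ Z^5.

∂_1: C_1 → C_0 sends each edge [p,q] (with p < q) to q − p. For instance
  ∂AB = B − A.
As a 5×5 matrix over Z this has rank 4, with invariant factors (1,1,1,1).

From H_k ≅ ker(∂_k) / im(∂_{k+1}) we obtain:

  H_0: rank C_0 − rank ∂_1 = 5 − 4 = 1, and the invariant factors of ∂_1 are all 1, so H_0 = Z.
  H_1: rank ker ∂_1 − rank ∂_2 = (5 − 4) − 0 = 1, and there is no ∂_2, so H_1 = Z.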